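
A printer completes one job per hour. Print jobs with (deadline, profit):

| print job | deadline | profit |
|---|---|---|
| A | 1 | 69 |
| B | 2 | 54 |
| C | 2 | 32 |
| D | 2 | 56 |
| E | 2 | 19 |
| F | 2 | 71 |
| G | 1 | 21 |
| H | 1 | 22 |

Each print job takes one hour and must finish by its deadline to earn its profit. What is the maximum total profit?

By profit: F(d2,71), A(d1,69), D(d2,56), B(d2,54), C(d2,32), H(d1,22), G(d1,21), E(d2,19)
F→slot 2; A→slot 1; D skipped; B skipped; C skipped; H skipped; G skipped; E skipped.
Profit = 69 + 71 = 140

140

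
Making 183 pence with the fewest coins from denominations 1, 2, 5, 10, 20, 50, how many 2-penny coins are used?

1

Greedy: take as many of the largest coin as possible, then repeat with the remainder.
183 = 3×50 + 1×20 + 1×10 + 1×2 + 1×1
Count of 2: 1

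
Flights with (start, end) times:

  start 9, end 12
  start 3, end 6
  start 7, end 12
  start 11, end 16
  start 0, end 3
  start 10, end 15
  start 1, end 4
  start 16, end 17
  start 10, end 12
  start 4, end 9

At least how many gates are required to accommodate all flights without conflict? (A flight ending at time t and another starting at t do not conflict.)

The answer is the maximum number of intervals overlapping at any instant.
Events (time:±→running): 0:+→1 1:+→2 3:-→1 3:+→2 4:-→1 4:+→2 6:-→1 7:+→2 9:-→1 9:+→2 10:+→3 10:+→4 11:+→5 … peak 5.

5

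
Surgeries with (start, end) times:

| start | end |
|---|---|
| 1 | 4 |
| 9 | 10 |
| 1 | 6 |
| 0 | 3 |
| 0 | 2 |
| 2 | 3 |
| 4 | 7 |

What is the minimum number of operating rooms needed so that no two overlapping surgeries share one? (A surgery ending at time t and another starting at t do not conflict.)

The answer is the maximum number of intervals overlapping at any instant.
Events (time:±→running): 0:+→1 0:+→2 1:+→3 1:+→4 … peak 4.

4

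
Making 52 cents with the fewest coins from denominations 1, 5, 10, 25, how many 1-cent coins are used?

2

52 = 2×25 + 2×1
Count of 1: 2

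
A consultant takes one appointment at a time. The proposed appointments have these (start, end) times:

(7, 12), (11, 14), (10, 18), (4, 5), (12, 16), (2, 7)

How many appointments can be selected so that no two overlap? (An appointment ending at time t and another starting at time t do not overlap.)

Greedy by earliest finish: after sorting by end time, pick each interval compatible with the last pick.
Sorted by end: (4,5)  (2,7)  (7,12)  (11,14)  (12,16)  (10,18)
take (4,5); take (7,12); take (12,16).
Selected 3 appointments.

3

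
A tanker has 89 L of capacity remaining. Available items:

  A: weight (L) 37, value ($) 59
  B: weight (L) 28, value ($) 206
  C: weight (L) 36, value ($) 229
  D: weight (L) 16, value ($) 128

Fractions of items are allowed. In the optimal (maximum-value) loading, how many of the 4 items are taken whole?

3

Ratios (sorted): D 8.00, B 7.36, C 6.36, A 1.59
take D (16 @ 128); take B (28 @ 206); take C (36 @ 229); take 9/37 of A → 14.35. Capacity used 89/89.
3 item(s) taken whole; one partial (take 9/37 of A).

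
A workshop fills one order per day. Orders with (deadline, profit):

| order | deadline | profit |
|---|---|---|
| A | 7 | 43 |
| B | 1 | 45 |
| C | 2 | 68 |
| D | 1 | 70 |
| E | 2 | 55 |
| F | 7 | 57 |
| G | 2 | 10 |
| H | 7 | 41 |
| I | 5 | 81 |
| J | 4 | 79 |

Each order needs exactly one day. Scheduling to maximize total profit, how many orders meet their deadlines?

Take jobs in profit order; each goes to the latest open slot no later than its deadline.
Profit order: I=81 J=79 D=70 C=68 F=57 E=55 B=45 A=43 H=41 G=10
Assign: I→slot 5, J→slot 4, D→slot 1, C→slot 2, F→slot 7, E skipped, B skipped, A→slot 6, H→slot 3, G skipped.
Slots: [1:D] [2:C] [3:H] [4:J] [5:I] [6:A] [7:F]
7 of 10 scheduled.

7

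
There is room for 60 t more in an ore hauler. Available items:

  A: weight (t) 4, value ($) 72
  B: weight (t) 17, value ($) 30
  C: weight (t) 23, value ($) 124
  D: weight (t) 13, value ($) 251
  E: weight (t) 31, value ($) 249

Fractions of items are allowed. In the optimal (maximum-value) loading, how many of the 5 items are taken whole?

Sort by value per unit weight and fill in that order.
Order: D (251/13=19.31) > A (72/4=18.00) > E (249/31=8.03) > C (124/23=5.39) > B (30/17=1.76)
Fill: take D (13 @ 251) → take A (4 @ 72) → take E (31 @ 249) → take 12/23 of C → 64.70; 60/60 used.
3 item(s) taken whole; one partial (take 12/23 of C).

3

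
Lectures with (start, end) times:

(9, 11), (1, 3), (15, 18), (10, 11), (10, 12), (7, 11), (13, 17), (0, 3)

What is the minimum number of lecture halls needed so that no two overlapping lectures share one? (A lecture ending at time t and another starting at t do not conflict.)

4

Events (time:±→running): 0:+→1 1:+→2 3:-→1 3:-→0 7:+→1 9:+→2 10:+→3 10:+→4 … peak 4.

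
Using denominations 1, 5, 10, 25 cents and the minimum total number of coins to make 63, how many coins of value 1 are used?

3

Use the largest denomination that fits, subtract, and repeat.
63 = 2×25 + 1×10 + 3×1
Count of 1: 3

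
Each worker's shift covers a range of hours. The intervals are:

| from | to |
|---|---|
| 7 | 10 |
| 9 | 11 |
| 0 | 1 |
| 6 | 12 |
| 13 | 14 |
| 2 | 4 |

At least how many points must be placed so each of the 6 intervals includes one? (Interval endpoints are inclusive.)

Sorted: [0,1] [2,4] [7,10] [9,11] [6,12] [13,14]
{[0,1]} hit by 1; {[2,4]} hit by 4; {[7,10],[9,11],[6,12]} hit by 10; {[13,14]} hit by 14.
Points: 1, 4, 10, 14 (4 total).

4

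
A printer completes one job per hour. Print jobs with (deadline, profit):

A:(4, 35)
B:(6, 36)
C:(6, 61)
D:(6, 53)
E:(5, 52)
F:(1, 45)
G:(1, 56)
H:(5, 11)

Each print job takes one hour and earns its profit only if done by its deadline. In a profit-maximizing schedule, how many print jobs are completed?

Take jobs in profit order; each goes to the latest open slot no later than its deadline.
By profit: C(d6,61), G(d1,56), D(d6,53), E(d5,52), F(d1,45), B(d6,36), A(d4,35), H(d5,11)
C→slot 6; G→slot 1; D→slot 5; E→slot 4; F skipped; B→slot 3; A→slot 2; H skipped.
6 of 8 scheduled.

6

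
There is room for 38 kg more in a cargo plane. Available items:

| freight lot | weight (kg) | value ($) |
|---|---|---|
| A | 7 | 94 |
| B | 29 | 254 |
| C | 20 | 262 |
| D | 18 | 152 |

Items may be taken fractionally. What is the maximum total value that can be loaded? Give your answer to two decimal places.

Sort by value per unit weight and fill in that order.
Order: A (94/7=13.43) > C (262/20=13.10) > B (254/29=8.76) > D (152/18=8.44)
Fill: take A (7 @ 94) → take C (20 @ 262) → take 11/29 of B → 96.34; 38/38 used.
Total value = 452.34

452.34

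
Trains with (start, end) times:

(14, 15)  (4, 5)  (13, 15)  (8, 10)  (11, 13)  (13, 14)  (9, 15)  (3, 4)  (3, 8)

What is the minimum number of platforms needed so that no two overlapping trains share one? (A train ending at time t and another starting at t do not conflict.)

3

starts: [3, 3, 4, 8, 9, 11, 13, 13, 14]
ends:   [4, 5, 8, 10, 13, 14, 15, 15, 15]
s3→1 s3→2 e4→1 s4→2 e5→1 e8→0 s8→1 s9→2 e10→1 s11→2 e13→1 s13→2 s13→3  — peak 3.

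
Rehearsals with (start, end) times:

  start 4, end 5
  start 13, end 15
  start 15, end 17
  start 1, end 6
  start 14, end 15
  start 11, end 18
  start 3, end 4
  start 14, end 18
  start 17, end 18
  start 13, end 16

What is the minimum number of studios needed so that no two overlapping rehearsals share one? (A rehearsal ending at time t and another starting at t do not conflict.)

5

The answer is the maximum number of intervals overlapping at any instant.
Events (time:±→running): 1:+→1 3:+→2 4:-→1 4:+→2 5:-→1 6:-→0 11:+→1 13:+→2 13:+→3 14:+→4 14:+→5 … peak 5.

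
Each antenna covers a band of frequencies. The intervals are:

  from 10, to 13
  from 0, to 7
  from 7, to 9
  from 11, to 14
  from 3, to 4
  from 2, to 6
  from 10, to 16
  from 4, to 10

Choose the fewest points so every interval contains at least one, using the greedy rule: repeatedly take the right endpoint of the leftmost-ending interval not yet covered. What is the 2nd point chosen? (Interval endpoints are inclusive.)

Sorted: [3,4] [2,6] [0,7] [7,9] [4,10] [10,13] [11,14] [10,16]
{[3,4],[2,6],[0,7]} hit by 4; {[7,9],[4,10]} hit by 9; {[10,13],[11,14],[10,16]} hit by 13.
Points: 4, 9, 13 (3 total).

9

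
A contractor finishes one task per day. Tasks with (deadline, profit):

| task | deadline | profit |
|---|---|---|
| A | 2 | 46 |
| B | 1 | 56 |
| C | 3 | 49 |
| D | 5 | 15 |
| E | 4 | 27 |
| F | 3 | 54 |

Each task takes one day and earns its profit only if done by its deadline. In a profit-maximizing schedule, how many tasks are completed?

Take jobs in profit order; each goes to the latest open slot no later than its deadline.
By profit: B(d1,56), F(d3,54), C(d3,49), A(d2,46), E(d4,27), D(d5,15)
B→slot 1; F→slot 3; C→slot 2; A skipped; E→slot 4; D→slot 5.
5 of 6 scheduled.

5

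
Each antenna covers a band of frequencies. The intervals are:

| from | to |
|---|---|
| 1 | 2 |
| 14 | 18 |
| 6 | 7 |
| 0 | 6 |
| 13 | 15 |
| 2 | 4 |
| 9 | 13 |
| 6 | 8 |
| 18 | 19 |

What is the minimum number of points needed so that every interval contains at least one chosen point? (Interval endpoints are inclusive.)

4

Process intervals by earliest right end; each time one isn't hit yet, stab at its right endpoint.
Sorted: [1,2] [2,4] [0,6] [6,7] [6,8] [9,13] [13,15] [14,18] [18,19]
{[1,2],[2,4],[0,6]} hit by 2; {[6,7],[6,8]} hit by 7; {[9,13],[13,15]} hit by 13; {[14,18],[18,19]} hit by 18.
Points: 2, 7, 13, 18 (4 total).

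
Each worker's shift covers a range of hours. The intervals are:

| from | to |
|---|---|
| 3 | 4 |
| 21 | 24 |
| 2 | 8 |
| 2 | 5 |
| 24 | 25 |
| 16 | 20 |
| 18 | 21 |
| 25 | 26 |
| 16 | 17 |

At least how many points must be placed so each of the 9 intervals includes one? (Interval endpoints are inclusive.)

Sort by right endpoint; whenever an interval is uncovered, place a point at its right end.
By right end: [3,4]  [2,5]  [2,8]  [16,17]  [16,20]  [18,21]  [21,24]  [24,25]  [25,26]
[3,4] uncovered → point at 4; [16,17] uncovered → point at 17; [18,21] uncovered → point at 21; [24,25] uncovered → point at 25.
Points: 4, 17, 21, 25 (4 total).

4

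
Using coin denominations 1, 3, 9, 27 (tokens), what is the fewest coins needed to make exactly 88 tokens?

Use the largest denomination that fits, subtract, and repeat.
88 = 3×27 + 2×3 + 1×1
Total coins = 3 + 2 + 1 = 6

6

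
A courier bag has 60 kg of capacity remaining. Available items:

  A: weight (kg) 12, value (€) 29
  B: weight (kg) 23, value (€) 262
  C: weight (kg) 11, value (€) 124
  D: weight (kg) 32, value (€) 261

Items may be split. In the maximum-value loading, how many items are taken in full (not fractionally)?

2

Order: B (262/23=11.39) > C (124/11=11.27) > D (261/32=8.16) > A (29/12=2.42)
Fill: take B (23 @ 262) → take C (11 @ 124) → take 26/32 of D → 212.06; 60/60 used.
2 item(s) taken whole; one partial (take 26/32 of D).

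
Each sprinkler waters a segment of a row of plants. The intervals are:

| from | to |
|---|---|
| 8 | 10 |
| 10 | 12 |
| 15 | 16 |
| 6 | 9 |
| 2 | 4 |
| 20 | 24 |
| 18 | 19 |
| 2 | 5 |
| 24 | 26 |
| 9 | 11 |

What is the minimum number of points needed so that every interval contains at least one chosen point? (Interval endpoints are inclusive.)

Sort by right endpoint; whenever an interval is uncovered, place a point at its right end.
By right end: [2,4]  [2,5]  [6,9]  [8,10]  [9,11]  [10,12]  [15,16]  [18,19]  [20,24]  [24,26]
[2,4] uncovered → point at 4; [6,9] uncovered → point at 9; [10,12] uncovered → point at 12; [15,16] uncovered → point at 16; [18,19] uncovered → point at 19; [20,24] uncovered → point at 24.
Points: 4, 9, 12, 16, 19, 24 (6 total).

6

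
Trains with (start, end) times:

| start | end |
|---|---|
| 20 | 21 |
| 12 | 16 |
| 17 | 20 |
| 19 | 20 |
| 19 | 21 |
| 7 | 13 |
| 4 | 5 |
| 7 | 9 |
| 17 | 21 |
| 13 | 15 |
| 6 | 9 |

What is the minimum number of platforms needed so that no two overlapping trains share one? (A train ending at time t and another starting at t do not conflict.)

4

starts: [4, 6, 7, 7, 12, 13, 17, 17, 19, 19, 20]
ends:   [5, 9, 9, 13, 15, 16, 20, 20, 21, 21, 21]
s4→1 e5→0 s6→1 s7→2 s7→3 e9→2 e9→1 s12→2 e13→1 s13→2 e15→1 e16→0 s17→1 s17→2 s19→3 s19→4  — peak 4.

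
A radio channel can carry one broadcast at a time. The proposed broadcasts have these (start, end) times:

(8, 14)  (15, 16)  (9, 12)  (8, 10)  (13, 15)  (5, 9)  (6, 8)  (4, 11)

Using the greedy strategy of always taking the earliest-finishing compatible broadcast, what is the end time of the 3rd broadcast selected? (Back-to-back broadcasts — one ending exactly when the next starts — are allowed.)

15

Greedy by earliest finish: after sorting by end time, pick each interval compatible with the last pick.
By end time: (6,8), (5,9), (8,10), (4,11), (9,12), (8,14), (13,15), (15,16).
Pick (6,8); next start ≥ 8 → (8,10); next start ≥ 10 → (13,15); next start ≥ 15 → (15,16).
Selected: (6,8) (8,10) (13,15) (15,16)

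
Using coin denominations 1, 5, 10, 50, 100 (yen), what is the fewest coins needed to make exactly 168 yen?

7

168 = 1×100 + 1×50 + 1×10 + 1×5 + 3×1
Total coins = 1 + 1 + 1 + 1 + 3 = 7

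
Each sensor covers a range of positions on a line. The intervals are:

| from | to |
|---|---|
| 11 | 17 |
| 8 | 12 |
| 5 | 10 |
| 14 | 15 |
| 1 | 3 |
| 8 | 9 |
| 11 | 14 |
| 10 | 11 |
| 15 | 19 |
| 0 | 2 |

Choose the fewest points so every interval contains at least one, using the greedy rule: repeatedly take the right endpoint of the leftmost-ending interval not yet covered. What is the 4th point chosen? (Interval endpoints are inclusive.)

15

Sort by right endpoint; whenever an interval is uncovered, place a point at its right end.
By right end: [0,2]  [1,3]  [8,9]  [5,10]  [10,11]  [8,12]  [11,14]  [14,15]  [11,17]  [15,19]
[0,2] uncovered → point at 2; [8,9] uncovered → point at 9; [10,11] uncovered → point at 11; [14,15] uncovered → point at 15.
Points: 2, 9, 11, 15 (4 total).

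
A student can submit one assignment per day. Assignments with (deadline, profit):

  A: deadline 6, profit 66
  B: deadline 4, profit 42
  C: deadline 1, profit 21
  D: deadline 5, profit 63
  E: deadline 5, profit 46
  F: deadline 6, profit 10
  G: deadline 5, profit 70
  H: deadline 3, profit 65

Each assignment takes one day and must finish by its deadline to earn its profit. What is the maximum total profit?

352

Take jobs in profit order; each goes to the latest open slot no later than its deadline.
By profit: G(d5,70), A(d6,66), H(d3,65), D(d5,63), E(d5,46), B(d4,42), C(d1,21), F(d6,10)
G→slot 5; A→slot 6; H→slot 3; D→slot 4; E→slot 2; B→slot 1; C skipped; F skipped.
Profit = 42 + 46 + 65 + 63 + 70 + 66 = 352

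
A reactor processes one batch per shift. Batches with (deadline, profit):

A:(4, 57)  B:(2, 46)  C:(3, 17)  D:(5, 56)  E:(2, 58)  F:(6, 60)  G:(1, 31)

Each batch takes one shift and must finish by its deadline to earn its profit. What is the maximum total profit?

By profit: F(d6,60), E(d2,58), A(d4,57), D(d5,56), B(d2,46), G(d1,31), C(d3,17)
F→slot 6; E→slot 2; A→slot 4; D→slot 5; B→slot 1; G skipped; C→slot 3.
Profit = 46 + 58 + 17 + 57 + 56 + 60 = 294

294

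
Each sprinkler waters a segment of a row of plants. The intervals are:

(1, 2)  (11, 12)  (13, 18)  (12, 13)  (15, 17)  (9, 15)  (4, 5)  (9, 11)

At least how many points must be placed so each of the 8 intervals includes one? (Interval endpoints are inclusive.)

5

Process intervals by earliest right end; each time one isn't hit yet, stab at its right endpoint.
Sorted: [1,2] [4,5] [9,11] [11,12] [12,13] [9,15] [15,17] [13,18]
{[1,2]} hit by 2; {[4,5]} hit by 5; {[9,11],[11,12]} hit by 11; {[12,13],[9,15]} hit by 13; {[15,17],[13,18]} hit by 17.
Points: 2, 5, 11, 13, 17 (5 total).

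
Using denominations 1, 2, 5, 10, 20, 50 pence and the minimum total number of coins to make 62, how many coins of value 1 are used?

Greedy: take as many of the largest coin as possible, then repeat with the remainder.
62 − 1×50→12 − 1×10→2 − 1×2→0
Count of 1: 0

0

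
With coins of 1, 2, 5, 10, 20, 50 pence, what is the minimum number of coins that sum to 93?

5

Greedy: take as many of the largest coin as possible, then repeat with the remainder.
93 − 1×50→43 − 2×20→3 − 1×2→1 − 1×1→0
Total coins = 1 + 2 + 1 + 1 = 5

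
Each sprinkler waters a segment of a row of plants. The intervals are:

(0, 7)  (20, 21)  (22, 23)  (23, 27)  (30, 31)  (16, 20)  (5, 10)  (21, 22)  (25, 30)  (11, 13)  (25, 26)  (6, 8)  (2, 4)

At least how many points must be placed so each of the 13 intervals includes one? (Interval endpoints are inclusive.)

7

Sorted: [2,4] [0,7] [6,8] [5,10] [11,13] [16,20] [20,21] [21,22] [22,23] [25,26] [23,27] [25,30] [30,31]
{[2,4],[0,7]} hit by 4; {[6,8],[5,10]} hit by 8; {[11,13]} hit by 13; {[16,20],[20,21]} hit by 20; {[21,22],[22,23]} hit by 22; {[25,26],[23,27],[25,30]} hit by 26; {[30,31]} hit by 31.
Points: 4, 8, 13, 20, 22, 26, 31 (7 total).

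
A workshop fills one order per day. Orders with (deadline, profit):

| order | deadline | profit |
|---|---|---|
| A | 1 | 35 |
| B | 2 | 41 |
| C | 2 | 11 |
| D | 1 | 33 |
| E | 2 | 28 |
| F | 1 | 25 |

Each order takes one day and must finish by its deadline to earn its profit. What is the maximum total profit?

76

Take jobs in profit order; each goes to the latest open slot no later than its deadline.
By profit: B(d2,41), A(d1,35), D(d1,33), E(d2,28), F(d1,25), C(d2,11)
B→slot 2; A→slot 1; D skipped; E skipped; F skipped; C skipped.
Profit = 35 + 41 = 76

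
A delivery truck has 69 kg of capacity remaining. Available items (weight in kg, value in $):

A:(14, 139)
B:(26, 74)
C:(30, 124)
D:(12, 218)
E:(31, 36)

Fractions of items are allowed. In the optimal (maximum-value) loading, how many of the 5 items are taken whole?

Order: D (218/12=18.17) > A (139/14=9.93) > C (124/30=4.13) > B (74/26=2.85) > E (36/31=1.16)
Fill: take D (12 @ 218) → take A (14 @ 139) → take C (30 @ 124) → take 13/26 of B → 37.00; 69/69 used.
3 item(s) taken whole; one partial (take 13/26 of B).

3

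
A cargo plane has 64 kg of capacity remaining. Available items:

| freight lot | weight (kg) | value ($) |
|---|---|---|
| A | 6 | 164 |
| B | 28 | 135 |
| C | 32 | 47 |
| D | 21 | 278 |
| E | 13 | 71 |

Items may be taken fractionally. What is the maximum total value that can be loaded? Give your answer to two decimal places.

628.71

Order: A (164/6=27.33) > D (278/21=13.24) > E (71/13=5.46) > B (135/28=4.82) > C (47/32=1.47)
Fill: take A (6 @ 164) → take D (21 @ 278) → take E (13 @ 71) → take 24/28 of B → 115.71; 64/64 used.
Total value = 628.71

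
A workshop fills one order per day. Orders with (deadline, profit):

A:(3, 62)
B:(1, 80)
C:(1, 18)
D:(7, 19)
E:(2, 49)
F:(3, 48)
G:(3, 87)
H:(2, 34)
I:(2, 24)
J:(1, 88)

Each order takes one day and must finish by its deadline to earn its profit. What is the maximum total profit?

256

Take jobs in profit order; each goes to the latest open slot no later than its deadline.
By profit: J(d1,88), G(d3,87), B(d1,80), A(d3,62), E(d2,49), F(d3,48), H(d2,34), I(d2,24), D(d7,19), C(d1,18)
J→slot 1; G→slot 3; B skipped; A→slot 2; E skipped; F skipped; H skipped; I skipped; D→slot 7; C skipped.
Profit = 88 + 62 + 87 + 19 = 256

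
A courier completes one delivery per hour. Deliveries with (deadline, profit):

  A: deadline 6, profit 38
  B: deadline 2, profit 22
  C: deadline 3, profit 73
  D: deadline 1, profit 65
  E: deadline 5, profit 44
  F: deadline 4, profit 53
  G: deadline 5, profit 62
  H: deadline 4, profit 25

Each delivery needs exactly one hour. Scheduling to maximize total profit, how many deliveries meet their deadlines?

6

Profit order: C=73 D=65 G=62 F=53 E=44 A=38 H=25 B=22
Assign: C→slot 3, D→slot 1, G→slot 5, F→slot 4, E→slot 2, A→slot 6, H skipped, B skipped.
Slots: [1:D] [2:E] [3:C] [4:F] [5:G] [6:A]
6 of 8 scheduled.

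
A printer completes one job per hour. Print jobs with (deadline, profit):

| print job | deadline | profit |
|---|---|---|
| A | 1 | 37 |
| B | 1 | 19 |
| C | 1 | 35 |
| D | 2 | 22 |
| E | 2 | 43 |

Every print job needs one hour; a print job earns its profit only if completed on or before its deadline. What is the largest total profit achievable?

Take jobs in profit order; each goes to the latest open slot no later than its deadline.
Profit order: E=43 A=37 C=35 D=22 B=19
Assign: E→slot 2, A→slot 1, C skipped, D skipped, B skipped.
Slots: [1:A] [2:E]
Profit = 37 + 43 = 80

80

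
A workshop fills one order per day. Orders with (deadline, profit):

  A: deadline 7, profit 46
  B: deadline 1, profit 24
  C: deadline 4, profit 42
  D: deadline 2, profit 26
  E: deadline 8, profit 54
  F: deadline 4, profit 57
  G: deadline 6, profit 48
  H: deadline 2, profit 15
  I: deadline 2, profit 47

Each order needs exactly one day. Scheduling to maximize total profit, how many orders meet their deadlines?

By profit: F(d4,57), E(d8,54), G(d6,48), I(d2,47), A(d7,46), C(d4,42), D(d2,26), B(d1,24), H(d2,15)
F→slot 4; E→slot 8; G→slot 6; I→slot 2; A→slot 7; C→slot 3; D→slot 1; B skipped; H skipped.
7 of 9 scheduled.

7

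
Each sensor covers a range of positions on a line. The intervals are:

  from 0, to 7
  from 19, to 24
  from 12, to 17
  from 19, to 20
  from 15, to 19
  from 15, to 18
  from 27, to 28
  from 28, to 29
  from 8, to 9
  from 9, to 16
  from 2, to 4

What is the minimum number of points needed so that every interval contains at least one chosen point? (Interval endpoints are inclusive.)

By right end: [2,4]  [0,7]  [8,9]  [9,16]  [12,17]  [15,18]  [15,19]  [19,20]  [19,24]  [27,28]  [28,29]
[2,4] uncovered → point at 4; [8,9] uncovered → point at 9; [12,17] uncovered → point at 17; [19,20] uncovered → point at 20; [27,28] uncovered → point at 28.
Points: 4, 9, 17, 20, 28 (5 total).

5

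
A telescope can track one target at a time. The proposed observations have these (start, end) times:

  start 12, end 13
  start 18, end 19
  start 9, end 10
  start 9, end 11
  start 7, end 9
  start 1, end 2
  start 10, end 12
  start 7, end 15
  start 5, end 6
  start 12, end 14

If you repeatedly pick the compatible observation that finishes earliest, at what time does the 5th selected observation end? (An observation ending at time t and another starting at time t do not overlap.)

12

By end time: (1,2), (5,6), (7,9), (9,10), (9,11), (10,12), (12,13), (12,14), (7,15), (18,19).
Pick (1,2); next start ≥ 2 → (5,6); next start ≥ 6 → (7,9); next start ≥ 9 → (9,10); next start ≥ 10 → (10,12); next start ≥ 12 → (12,13); next start ≥ 13 → (18,19).
Selected: (1,2) (5,6) (7,9) (9,10) (10,12) (12,13) (18,19)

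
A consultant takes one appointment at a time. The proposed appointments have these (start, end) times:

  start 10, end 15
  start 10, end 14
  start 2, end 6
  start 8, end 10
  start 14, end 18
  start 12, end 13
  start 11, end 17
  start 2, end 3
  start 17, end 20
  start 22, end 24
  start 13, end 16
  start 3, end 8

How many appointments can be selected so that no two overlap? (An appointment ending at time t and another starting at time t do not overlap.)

7

Order by finish time; keep every interval that doesn't clash with the previous kept one.
Sorted by end: (2,3)  (2,6)  (3,8)  (8,10)  (12,13)  (10,14)  (10,15)  (13,16)  (11,17)  (14,18)  (17,20)  (22,24)
take (2,3); take (3,8); take (8,10); take (12,13); skip (10,14); skip (10,15); take (13,16); skip (14,18); take (17,20); take (22,24).
Selected 7 appointments.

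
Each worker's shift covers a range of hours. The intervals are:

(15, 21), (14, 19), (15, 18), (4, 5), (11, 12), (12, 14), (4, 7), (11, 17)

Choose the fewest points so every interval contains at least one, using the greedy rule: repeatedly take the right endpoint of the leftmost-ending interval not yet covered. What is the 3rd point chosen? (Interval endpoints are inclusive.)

18

Process intervals by earliest right end; each time one isn't hit yet, stab at its right endpoint.
By right end: [4,5]  [4,7]  [11,12]  [12,14]  [11,17]  [15,18]  [14,19]  [15,21]
[4,5] uncovered → point at 5; [11,12] uncovered → point at 12; [15,18] uncovered → point at 18.
Points: 5, 12, 18 (3 total).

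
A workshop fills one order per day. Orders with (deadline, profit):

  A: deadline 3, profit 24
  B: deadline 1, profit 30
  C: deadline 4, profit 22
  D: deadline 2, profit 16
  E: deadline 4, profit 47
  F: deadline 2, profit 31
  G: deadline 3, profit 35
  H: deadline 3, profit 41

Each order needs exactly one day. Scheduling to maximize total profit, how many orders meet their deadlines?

Sort by profit descending; place each in the latest free slot ≤ its deadline.
Profit order: E=47 H=41 G=35 F=31 B=30 A=24 C=22 D=16
Assign: E→slot 4, H→slot 3, G→slot 2, F→slot 1, B skipped, A skipped, C skipped, D skipped.
Slots: [1:F] [2:G] [3:H] [4:E]
4 of 8 scheduled.

4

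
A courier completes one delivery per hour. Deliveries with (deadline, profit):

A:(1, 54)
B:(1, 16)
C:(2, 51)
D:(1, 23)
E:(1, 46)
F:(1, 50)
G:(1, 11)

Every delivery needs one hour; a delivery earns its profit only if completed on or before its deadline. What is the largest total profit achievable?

Take jobs in profit order; each goes to the latest open slot no later than its deadline.
By profit: A(d1,54), C(d2,51), F(d1,50), E(d1,46), D(d1,23), B(d1,16), G(d1,11)
A→slot 1; C→slot 2; F skipped; E skipped; D skipped; B skipped; G skipped.
Profit = 54 + 51 = 105

105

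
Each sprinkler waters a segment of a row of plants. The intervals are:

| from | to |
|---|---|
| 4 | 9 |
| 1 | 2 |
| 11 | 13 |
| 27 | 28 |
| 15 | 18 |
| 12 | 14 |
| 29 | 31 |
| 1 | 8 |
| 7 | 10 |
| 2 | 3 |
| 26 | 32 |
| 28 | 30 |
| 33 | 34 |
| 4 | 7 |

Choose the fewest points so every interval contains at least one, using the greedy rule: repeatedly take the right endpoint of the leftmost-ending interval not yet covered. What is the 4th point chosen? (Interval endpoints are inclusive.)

18

Sort by right endpoint; whenever an interval is uncovered, place a point at its right end.
Sorted: [1,2] [2,3] [4,7] [1,8] [4,9] [7,10] [11,13] [12,14] [15,18] [27,28] [28,30] [29,31] [26,32] [33,34]
{[1,2],[2,3]} hit by 2; {[4,7],[1,8],[4,9],[7,10]} hit by 7; {[11,13],[12,14]} hit by 13; {[15,18]} hit by 18; {[27,28],[28,30]} hit by 28; {[29,31],[26,32]} hit by 31; {[33,34]} hit by 34.
Points: 2, 7, 13, 18, 28, 31, 34 (7 total).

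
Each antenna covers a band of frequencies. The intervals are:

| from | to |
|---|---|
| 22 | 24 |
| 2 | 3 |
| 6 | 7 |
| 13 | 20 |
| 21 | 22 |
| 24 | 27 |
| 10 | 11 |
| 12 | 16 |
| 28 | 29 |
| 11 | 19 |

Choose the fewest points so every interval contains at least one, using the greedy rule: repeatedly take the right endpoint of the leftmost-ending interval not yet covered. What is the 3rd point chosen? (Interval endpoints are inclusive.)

11

Sort by right endpoint; whenever an interval is uncovered, place a point at its right end.
By right end: [2,3]  [6,7]  [10,11]  [12,16]  [11,19]  [13,20]  [21,22]  [22,24]  [24,27]  [28,29]
[2,3] uncovered → point at 3; [6,7] uncovered → point at 7; [10,11] uncovered → point at 11; [12,16] uncovered → point at 16; [21,22] uncovered → point at 22; [24,27] uncovered → point at 27; [28,29] uncovered → point at 29.
Points: 3, 7, 11, 16, 22, 27, 29 (7 total).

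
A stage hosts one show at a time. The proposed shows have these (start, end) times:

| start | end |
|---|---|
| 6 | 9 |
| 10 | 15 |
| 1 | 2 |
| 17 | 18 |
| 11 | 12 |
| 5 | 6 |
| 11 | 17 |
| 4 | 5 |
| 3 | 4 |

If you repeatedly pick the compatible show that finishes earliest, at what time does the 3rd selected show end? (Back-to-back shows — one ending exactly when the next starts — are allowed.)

5

Greedy by earliest finish: after sorting by end time, pick each interval compatible with the last pick.
Sorted by end: (1,2)  (3,4)  (4,5)  (5,6)  (6,9)  (11,12)  (10,15)  (11,17)  (17,18)
take (1,2); take (3,4); take (4,5); take (5,6); take (6,9); take (11,12); skip (10,15); skip (11,17); take (17,18).
Selected: (1,2) (3,4) (4,5) (5,6) (6,9) (11,12) (17,18)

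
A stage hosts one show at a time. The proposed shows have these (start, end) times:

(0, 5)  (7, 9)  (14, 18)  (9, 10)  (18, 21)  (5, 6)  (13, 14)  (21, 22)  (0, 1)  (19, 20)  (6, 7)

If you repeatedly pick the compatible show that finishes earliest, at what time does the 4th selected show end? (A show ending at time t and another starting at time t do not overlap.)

9

Sorted by end: (0,1)  (0,5)  (5,6)  (6,7)  (7,9)  (9,10)  (13,14)  (14,18)  (19,20)  (18,21)  (21,22)
take (0,1); take (5,6); take (6,7); take (7,9); take (9,10); take (13,14); take (14,18); take (19,20); take (21,22).
Selected: (0,1) (5,6) (6,7) (7,9) (9,10) (13,14) (14,18) (19,20) (21,22)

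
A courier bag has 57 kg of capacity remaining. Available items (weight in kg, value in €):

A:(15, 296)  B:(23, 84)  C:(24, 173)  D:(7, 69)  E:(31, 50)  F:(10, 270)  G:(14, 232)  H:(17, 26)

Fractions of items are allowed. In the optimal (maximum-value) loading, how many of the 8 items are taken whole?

Ratios (sorted): F 27.00, A 19.73, G 16.57, D 9.86, C 7.21, B 3.65, E 1.61, H 1.53
take F (10 @ 270); take A (15 @ 296); take G (14 @ 232); take D (7 @ 69); take 11/24 of C → 79.29. Capacity used 57/57.
4 item(s) taken whole; one partial (take 11/24 of C).

4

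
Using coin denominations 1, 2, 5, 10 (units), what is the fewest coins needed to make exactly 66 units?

8

66 = 6×10 + 1×5 + 1×1
Total coins = 6 + 1 + 1 = 8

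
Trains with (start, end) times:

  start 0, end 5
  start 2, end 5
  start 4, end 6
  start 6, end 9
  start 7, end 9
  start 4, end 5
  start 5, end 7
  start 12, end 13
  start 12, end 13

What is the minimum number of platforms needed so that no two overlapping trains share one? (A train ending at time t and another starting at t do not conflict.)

Count concurrent intervals with a sweep; the peak is the room count.
starts: [0, 2, 4, 4, 5, 6, 7, 12, 12]
ends:   [5, 5, 5, 6, 7, 9, 9, 13, 13]
s0→1 s2→2 s4→3 s4→4  — peak 4.

4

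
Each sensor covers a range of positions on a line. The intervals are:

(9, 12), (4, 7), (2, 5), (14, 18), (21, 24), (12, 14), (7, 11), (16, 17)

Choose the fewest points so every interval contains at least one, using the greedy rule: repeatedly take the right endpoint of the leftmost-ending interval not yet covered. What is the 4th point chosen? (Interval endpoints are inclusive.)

17

Sort by right endpoint; whenever an interval is uncovered, place a point at its right end.
Sorted: [2,5] [4,7] [7,11] [9,12] [12,14] [16,17] [14,18] [21,24]
{[2,5],[4,7]} hit by 5; {[7,11],[9,12]} hit by 11; {[12,14]} hit by 14; {[16,17],[14,18]} hit by 17; {[21,24]} hit by 24.
Points: 5, 11, 14, 17, 24 (5 total).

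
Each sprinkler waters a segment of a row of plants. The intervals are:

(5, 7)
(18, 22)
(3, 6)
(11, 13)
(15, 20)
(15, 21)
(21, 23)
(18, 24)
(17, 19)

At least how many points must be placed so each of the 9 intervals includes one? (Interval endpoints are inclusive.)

4

Sort by right endpoint; whenever an interval is uncovered, place a point at its right end.
By right end: [3,6]  [5,7]  [11,13]  [17,19]  [15,20]  [15,21]  [18,22]  [21,23]  [18,24]
[3,6] uncovered → point at 6; [11,13] uncovered → point at 13; [17,19] uncovered → point at 19; [21,23] uncovered → point at 23.
Points: 6, 13, 19, 23 (4 total).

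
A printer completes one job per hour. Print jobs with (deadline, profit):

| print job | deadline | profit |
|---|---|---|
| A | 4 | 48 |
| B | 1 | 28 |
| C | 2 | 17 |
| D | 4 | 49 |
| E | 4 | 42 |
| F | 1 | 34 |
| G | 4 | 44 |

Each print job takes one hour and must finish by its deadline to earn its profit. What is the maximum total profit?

183

Profit order: D=49 A=48 G=44 E=42 F=34 B=28 C=17
Assign: D→slot 4, A→slot 3, G→slot 2, E→slot 1, F skipped, B skipped, C skipped.
Slots: [1:E] [2:G] [3:A] [4:D]
Profit = 42 + 44 + 48 + 49 = 183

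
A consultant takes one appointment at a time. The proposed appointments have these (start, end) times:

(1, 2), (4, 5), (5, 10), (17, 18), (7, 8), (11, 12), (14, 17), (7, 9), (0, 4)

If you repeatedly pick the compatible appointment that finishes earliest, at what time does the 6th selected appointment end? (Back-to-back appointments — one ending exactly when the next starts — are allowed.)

By end time: (1,2), (0,4), (4,5), (7,8), (7,9), (5,10), (11,12), (14,17), (17,18).
Pick (1,2); next start ≥ 2 → (4,5); next start ≥ 5 → (7,8); next start ≥ 8 → (11,12); next start ≥ 12 → (14,17); next start ≥ 17 → (17,18).
Selected: (1,2) (4,5) (7,8) (11,12) (14,17) (17,18)

18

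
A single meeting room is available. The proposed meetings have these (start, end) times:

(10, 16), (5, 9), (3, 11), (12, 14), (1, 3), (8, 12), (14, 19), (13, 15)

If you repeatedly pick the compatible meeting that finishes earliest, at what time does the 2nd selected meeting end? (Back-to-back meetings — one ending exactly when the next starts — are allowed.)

9

By end time: (1,3), (5,9), (3,11), (8,12), (12,14), (13,15), (10,16), (14,19).
Pick (1,3); next start ≥ 3 → (5,9); next start ≥ 9 → (12,14); next start ≥ 14 → (14,19).
Selected: (1,3) (5,9) (12,14) (14,19)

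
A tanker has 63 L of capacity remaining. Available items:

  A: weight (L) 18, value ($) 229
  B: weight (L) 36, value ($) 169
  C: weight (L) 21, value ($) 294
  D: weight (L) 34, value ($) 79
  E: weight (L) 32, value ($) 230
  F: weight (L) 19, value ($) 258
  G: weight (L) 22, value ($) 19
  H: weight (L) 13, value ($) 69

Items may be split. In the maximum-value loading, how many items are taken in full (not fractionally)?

3

Sort by value per unit weight and fill in that order.
Order: C (294/21=14.00) > F (258/19=13.58) > A (229/18=12.72) > E (230/32=7.19) > H (69/13=5.31) > B (169/36=4.69) > D (79/34=2.32) > G (19/22=0.86)
Fill: take C (21 @ 294) → take F (19 @ 258) → take A (18 @ 229) → take 5/32 of E → 35.94; 63/63 used.
3 item(s) taken whole; one partial (take 5/32 of E).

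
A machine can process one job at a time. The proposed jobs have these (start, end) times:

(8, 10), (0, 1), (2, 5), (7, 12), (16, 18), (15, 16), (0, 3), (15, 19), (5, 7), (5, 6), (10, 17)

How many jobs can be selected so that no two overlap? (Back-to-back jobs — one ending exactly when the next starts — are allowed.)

6

Greedy by earliest finish: after sorting by end time, pick each interval compatible with the last pick.
Sorted by end: (0,1)  (0,3)  (2,5)  (5,6)  (5,7)  (8,10)  (7,12)  (15,16)  (10,17)  (16,18)  (15,19)
take (0,1); take (2,5); take (5,6); take (8,10); skip (7,12); take (15,16); take (16,18); skip (15,19).
Selected 6 jobs.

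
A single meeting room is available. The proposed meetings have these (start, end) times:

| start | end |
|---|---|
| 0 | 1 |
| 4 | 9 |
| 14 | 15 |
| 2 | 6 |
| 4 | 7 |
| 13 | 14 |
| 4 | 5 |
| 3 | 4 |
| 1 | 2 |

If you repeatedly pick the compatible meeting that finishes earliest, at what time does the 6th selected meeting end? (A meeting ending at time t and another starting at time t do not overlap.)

15

Sorted by end: (0,1)  (1,2)  (3,4)  (4,5)  (2,6)  (4,7)  (4,9)  (13,14)  (14,15)
take (0,1); take (1,2); take (3,4); take (4,5); take (13,14); take (14,15).
Selected: (0,1) (1,2) (3,4) (4,5) (13,14) (14,15)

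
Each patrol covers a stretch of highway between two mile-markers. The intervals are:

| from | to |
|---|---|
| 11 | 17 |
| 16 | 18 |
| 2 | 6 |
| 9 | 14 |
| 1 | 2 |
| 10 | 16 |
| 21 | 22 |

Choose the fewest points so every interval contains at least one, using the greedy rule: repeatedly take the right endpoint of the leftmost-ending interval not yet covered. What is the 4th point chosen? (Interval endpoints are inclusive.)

22

Sort by right endpoint; whenever an interval is uncovered, place a point at its right end.
Sorted: [1,2] [2,6] [9,14] [10,16] [11,17] [16,18] [21,22]
{[1,2],[2,6]} hit by 2; {[9,14],[10,16],[11,17]} hit by 14; {[16,18]} hit by 18; {[21,22]} hit by 22.
Points: 2, 14, 18, 22 (4 total).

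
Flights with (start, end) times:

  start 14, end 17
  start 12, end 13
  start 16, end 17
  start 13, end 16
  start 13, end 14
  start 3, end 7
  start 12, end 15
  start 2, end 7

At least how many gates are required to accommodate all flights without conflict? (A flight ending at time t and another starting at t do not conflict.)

The answer is the maximum number of intervals overlapping at any instant.
Events (time:±→running): 2:+→1 3:+→2 7:-→1 7:-→0 12:+→1 12:+→2 13:-→1 13:+→2 13:+→3 … peak 3.

3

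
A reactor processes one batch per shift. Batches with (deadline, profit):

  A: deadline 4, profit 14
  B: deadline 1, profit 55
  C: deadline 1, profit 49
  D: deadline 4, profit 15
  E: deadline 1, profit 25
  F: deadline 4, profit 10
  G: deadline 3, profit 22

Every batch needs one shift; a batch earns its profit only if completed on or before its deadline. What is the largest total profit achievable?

106

Sort by profit descending; place each in the latest free slot ≤ its deadline.
By profit: B(d1,55), C(d1,49), E(d1,25), G(d3,22), D(d4,15), A(d4,14), F(d4,10)
B→slot 1; C skipped; E skipped; G→slot 3; D→slot 4; A→slot 2; F skipped.
Profit = 55 + 14 + 22 + 15 = 106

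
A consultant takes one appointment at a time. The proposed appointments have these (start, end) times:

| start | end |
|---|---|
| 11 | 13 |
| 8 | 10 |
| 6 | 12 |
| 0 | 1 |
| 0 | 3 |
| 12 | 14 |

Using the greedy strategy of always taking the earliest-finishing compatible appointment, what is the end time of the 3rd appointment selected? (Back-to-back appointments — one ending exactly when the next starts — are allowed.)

Sorted by end: (0,1)  (0,3)  (8,10)  (6,12)  (11,13)  (12,14)
take (0,1); take (8,10); skip (6,12); take (11,13).
Selected: (0,1) (8,10) (11,13)

13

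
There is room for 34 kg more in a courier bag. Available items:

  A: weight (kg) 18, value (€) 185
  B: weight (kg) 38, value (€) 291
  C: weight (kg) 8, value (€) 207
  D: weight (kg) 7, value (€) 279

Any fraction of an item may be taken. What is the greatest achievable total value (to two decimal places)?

678.66

Order: D (279/7=39.86) > C (207/8=25.88) > A (185/18=10.28) > B (291/38=7.66)
Fill: take D (7 @ 279) → take C (8 @ 207) → take A (18 @ 185) → take 1/38 of B → 7.66; 34/34 used.
Total value = 678.66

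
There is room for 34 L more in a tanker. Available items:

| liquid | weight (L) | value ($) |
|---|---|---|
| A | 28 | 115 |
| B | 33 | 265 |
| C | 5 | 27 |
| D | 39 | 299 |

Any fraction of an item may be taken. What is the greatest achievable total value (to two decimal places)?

Ratios (sorted): B 8.03, D 7.67, C 5.40, A 4.11
take B (33 @ 265); take 1/39 of D → 7.67. Capacity used 34/34.
Total value = 272.67

272.67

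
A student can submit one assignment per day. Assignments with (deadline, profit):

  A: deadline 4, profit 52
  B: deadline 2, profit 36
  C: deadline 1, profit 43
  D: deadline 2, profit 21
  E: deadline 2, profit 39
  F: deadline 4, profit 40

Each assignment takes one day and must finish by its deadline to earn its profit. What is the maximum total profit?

174

Take jobs in profit order; each goes to the latest open slot no later than its deadline.
By profit: A(d4,52), C(d1,43), F(d4,40), E(d2,39), B(d2,36), D(d2,21)
A→slot 4; C→slot 1; F→slot 3; E→slot 2; B skipped; D skipped.
Profit = 43 + 39 + 40 + 52 = 174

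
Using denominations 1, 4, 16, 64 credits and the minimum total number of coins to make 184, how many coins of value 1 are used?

0

184 − 2×64→56 − 3×16→8 − 2×4→0
Count of 1: 0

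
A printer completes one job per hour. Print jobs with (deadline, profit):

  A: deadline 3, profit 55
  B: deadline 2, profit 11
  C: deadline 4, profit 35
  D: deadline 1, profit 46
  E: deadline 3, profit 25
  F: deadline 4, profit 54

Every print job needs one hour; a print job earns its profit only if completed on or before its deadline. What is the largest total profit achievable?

190

Take jobs in profit order; each goes to the latest open slot no later than its deadline.
By profit: A(d3,55), F(d4,54), D(d1,46), C(d4,35), E(d3,25), B(d2,11)
A→slot 3; F→slot 4; D→slot 1; C→slot 2; E skipped; B skipped.
Profit = 46 + 35 + 55 + 54 = 190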